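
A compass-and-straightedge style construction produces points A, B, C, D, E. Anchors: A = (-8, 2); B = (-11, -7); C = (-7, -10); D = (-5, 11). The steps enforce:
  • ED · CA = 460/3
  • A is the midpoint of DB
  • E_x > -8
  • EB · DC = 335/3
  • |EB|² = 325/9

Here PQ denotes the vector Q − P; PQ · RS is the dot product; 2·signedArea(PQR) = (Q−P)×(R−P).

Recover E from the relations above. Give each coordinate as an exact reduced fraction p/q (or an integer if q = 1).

E = (-23/3, -2)

1. E_x = -23/3  [ED · CA = 460/3 ∩ EB · DC = 335/3]
2. E_y = -2  [ED · CA = 460/3 ∩ EB · DC = 335/3]
   → E = (-23/3, -2)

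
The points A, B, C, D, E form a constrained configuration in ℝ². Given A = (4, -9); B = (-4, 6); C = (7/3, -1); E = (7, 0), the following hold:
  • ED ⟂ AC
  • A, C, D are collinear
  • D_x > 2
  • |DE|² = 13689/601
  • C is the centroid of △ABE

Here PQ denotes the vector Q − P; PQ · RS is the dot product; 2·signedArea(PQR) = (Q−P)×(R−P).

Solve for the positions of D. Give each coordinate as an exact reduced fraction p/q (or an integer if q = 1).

1. D_x = 1399/601  [A, C, D are collinear ∩ ED ⟂ AC]
2. D_y = -585/601  [A, C, D are collinear ∩ ED ⟂ AC]
   → D = (1399/601, -585/601)

D = (1399/601, -585/601)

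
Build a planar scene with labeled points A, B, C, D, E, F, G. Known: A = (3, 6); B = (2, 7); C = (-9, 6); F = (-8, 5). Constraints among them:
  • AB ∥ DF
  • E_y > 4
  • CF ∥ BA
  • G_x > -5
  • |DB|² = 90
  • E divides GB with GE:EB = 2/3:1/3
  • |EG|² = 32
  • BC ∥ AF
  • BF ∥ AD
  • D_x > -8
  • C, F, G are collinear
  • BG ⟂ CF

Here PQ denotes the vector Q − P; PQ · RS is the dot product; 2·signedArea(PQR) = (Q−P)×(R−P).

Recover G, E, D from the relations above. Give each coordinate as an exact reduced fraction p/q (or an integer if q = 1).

D = (-7, 4)
E = (0, 5)
G = (-4, 1)

1. G_x = -4  [C, F, G are collinear ∩ BG ⟂ CF]
2. G_y = 1  [C, F, G are collinear ∩ BG ⟂ CF]
   → G = (-4, 1)
3. E_x = 0  [E divides GB with GE:EB = 2/3:1/3]
4. E_y = 5  [E divides GB with GE:EB = 2/3:1/3]
   → E = (0, 5)
5. D_x = -7  [AB ∥ DF ∩ BF ∥ AD]
6. D_y = 4  [AB ∥ DF ∩ BF ∥ AD]
   → D = (-7, 4)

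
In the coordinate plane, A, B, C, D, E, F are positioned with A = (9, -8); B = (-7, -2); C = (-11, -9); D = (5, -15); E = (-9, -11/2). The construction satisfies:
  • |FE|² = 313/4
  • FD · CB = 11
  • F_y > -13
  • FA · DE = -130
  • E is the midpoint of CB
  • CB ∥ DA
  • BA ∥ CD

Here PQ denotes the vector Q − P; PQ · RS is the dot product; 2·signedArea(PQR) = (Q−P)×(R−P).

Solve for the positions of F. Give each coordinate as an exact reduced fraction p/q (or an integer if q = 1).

1. F_x = -3  [FA · DE = -130 ∩ FD · CB = 11]
2. F_y = -12  [FA · DE = -130 ∩ FD · CB = 11]
   → F = (-3, -12)

F = (-3, -12)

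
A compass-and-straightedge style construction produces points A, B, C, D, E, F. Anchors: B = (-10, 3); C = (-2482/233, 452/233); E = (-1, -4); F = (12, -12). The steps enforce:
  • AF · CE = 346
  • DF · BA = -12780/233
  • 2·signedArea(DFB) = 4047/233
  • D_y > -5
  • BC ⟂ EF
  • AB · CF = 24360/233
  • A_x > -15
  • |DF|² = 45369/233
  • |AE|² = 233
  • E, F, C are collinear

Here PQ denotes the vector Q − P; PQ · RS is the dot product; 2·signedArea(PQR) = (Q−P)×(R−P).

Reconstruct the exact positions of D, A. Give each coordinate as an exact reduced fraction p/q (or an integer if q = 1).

1. D_x = 27/233  [line -15·x + -22·y + -23619/233 = 0 ∩ |DF|² = 45369/233]
2. D_y = -1092/233  [line -15·x + -22·y + -23619/233 = 0 ∩ |DF|² = 45369/233]
   → D = (27/233, -1092/233)
3. A_x = -14  [line -2249/233·x + 1384/233·y + -37022/233 = 0 ∩ |AE|² = 233]
4. A_y = 4  [line -2249/233·x + 1384/233·y + -37022/233 = 0 ∩ |AE|² = 233]
   → A = (-14, 4)

A = (-14, 4)
D = (27/233, -1092/233)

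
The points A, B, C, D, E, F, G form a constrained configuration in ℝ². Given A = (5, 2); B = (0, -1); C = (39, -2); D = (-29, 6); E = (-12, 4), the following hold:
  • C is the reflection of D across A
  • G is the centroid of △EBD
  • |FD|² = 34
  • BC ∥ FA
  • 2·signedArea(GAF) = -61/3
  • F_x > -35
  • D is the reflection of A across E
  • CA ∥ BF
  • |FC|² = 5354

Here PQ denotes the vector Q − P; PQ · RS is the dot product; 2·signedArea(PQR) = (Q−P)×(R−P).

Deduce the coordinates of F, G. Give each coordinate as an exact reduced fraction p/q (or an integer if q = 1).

1. F_x = -34  [BC ∥ FA ∩ CA ∥ BF]
2. F_y = 3  [BC ∥ FA ∩ CA ∥ BF]
   → F = (-34, 3)
3. G_x = -41/3  [G is the centroid of △EBD]
4. G_y = 3  [G is the centroid of △EBD]
   → G = (-41/3, 3)

F = (-34, 3)
G = (-41/3, 3)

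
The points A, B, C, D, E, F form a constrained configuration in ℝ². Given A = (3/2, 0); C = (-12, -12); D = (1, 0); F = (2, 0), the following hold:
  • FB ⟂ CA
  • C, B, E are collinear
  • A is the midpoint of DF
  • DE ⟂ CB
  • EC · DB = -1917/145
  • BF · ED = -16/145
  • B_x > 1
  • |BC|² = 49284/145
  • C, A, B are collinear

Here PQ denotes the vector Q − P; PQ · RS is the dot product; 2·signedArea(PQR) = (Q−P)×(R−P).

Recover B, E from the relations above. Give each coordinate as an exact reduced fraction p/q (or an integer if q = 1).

B = (258/145, 36/145)
E = (177/145, -36/145)

1. B_x = 258/145  [C, A, B are collinear ∩ FB ⟂ CA]
2. B_y = 36/145  [C, A, B are collinear ∩ FB ⟂ CA]
   → B = (258/145, 36/145)
3. E_x = 177/145  [C, B, E are collinear ∩ DE ⟂ CB]
4. E_y = -36/145  [C, B, E are collinear ∩ DE ⟂ CB]
   → E = (177/145, -36/145)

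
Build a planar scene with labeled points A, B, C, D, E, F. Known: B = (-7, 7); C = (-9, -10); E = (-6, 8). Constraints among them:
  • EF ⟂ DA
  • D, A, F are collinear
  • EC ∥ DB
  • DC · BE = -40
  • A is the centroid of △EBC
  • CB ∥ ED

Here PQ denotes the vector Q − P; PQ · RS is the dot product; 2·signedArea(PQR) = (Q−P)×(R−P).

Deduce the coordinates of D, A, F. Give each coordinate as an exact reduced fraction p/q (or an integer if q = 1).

1. D_x = -4  [EC ∥ DB ∩ CB ∥ ED]
2. D_y = 25  [EC ∥ DB ∩ CB ∥ ED]
   → D = (-4, 25)
3. A_x = -22/3  [A is the centroid of △EBC]
4. A_y = 5/3  [A is the centroid of △EBC]
   → A = (-22/3, 5/3)
5. F_x = -321/50  [D, A, F are collinear ∩ EF ⟂ DA]
6. F_y = 403/50  [D, A, F are collinear ∩ EF ⟂ DA]
   → F = (-321/50, 403/50)

A = (-22/3, 5/3)
D = (-4, 25)
F = (-321/50, 403/50)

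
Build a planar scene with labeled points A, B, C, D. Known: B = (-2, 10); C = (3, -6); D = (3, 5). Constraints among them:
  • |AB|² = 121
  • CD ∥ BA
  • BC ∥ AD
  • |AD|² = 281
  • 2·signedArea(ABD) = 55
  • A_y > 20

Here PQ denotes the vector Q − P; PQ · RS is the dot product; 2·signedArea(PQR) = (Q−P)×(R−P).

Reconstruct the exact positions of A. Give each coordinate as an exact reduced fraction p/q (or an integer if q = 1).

1. A_x = -2  [BC ∥ AD ∩ CD ∥ BA]
2. A_y = 21  [BC ∥ AD ∩ CD ∥ BA]
   → A = (-2, 21)

A = (-2, 21)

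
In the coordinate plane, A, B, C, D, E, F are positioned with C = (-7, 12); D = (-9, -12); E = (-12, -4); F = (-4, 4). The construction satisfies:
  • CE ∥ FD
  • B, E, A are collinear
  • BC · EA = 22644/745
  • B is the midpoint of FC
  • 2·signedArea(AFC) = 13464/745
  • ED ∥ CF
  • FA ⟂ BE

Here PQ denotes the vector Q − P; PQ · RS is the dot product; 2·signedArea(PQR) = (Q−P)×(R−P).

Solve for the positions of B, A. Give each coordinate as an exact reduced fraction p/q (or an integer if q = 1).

A = (-5092/745, 4124/745)
B = (-11/2, 8)

1. B_x = -11/2  [B is the midpoint of FC]
2. B_y = 8  [B is the midpoint of FC]
   → B = (-11/2, 8)
3. A_x = -5092/745  [B, E, A are collinear ∩ FA ⟂ BE]
4. A_y = 4124/745  [B, E, A are collinear ∩ FA ⟂ BE]
   → A = (-5092/745, 4124/745)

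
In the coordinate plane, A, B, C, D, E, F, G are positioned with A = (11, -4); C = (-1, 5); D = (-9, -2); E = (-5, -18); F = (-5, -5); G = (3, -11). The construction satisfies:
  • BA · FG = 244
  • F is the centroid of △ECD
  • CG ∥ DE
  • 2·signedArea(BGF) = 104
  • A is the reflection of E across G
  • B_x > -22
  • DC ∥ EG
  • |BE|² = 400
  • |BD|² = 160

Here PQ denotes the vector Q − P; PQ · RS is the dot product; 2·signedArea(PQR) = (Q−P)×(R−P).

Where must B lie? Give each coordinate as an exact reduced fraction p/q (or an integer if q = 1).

B = (-21, -6)

1. B_x = -21  [2·signedArea(BGF) = 104 ∩ BA · FG = 244]
2. B_y = -6  [2·signedArea(BGF) = 104 ∩ BA · FG = 244]
   → B = (-21, -6)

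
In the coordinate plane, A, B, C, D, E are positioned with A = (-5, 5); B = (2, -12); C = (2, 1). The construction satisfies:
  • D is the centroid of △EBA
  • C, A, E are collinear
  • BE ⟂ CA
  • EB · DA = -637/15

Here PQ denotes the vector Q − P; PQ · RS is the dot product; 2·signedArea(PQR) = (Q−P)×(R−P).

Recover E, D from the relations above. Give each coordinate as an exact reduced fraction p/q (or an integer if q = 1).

1. E_x = 38/5  [C, A, E are collinear ∩ BE ⟂ CA]
2. E_y = -11/5  [C, A, E are collinear ∩ BE ⟂ CA]
   → E = (38/5, -11/5)
3. D_x = 23/15  [D is the centroid of △EBA]
4. D_y = -46/15  [D is the centroid of △EBA]
   → D = (23/15, -46/15)

D = (23/15, -46/15)
E = (38/5, -11/5)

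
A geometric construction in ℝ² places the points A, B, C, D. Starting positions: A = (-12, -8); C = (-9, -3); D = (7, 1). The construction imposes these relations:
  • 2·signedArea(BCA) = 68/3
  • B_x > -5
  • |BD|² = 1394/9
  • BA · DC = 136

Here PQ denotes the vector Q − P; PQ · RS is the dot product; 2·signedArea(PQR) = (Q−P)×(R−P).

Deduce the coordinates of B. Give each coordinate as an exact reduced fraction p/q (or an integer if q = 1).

1. B_x = -14/3  [2·signedArea(BCA) = 68/3 ∩ BA · DC = 136]
2. B_y = -10/3  [2·signedArea(BCA) = 68/3 ∩ BA · DC = 136]
   → B = (-14/3, -10/3)

B = (-14/3, -10/3)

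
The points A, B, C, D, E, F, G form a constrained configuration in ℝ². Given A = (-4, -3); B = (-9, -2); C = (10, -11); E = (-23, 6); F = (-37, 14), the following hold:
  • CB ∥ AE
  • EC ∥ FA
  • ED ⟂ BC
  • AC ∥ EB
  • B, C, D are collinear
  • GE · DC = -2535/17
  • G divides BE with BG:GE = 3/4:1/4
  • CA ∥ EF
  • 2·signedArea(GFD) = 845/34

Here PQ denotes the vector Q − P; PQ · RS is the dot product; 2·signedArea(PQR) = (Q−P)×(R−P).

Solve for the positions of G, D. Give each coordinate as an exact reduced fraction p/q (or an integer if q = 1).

1. G_x = -39/2  [G divides BE with BG:GE = 3/4:1/4]
2. G_y = 4  [G divides BE with BG:GE = 3/4:1/4]
   → G = (-39/2, 4)
3. D_x = -400/17  [B, C, D are collinear ∩ ED ⟂ BC]
4. D_y = 83/17  [B, C, D are collinear ∩ ED ⟂ BC]
   → D = (-400/17, 83/17)

D = (-400/17, 83/17)
G = (-39/2, 4)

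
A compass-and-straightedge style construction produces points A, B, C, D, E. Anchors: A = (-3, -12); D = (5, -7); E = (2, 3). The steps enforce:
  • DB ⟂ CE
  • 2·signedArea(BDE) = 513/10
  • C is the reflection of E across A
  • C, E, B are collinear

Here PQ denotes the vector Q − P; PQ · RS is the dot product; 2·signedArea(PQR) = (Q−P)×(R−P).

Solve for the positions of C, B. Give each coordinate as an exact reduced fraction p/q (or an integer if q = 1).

B = (-7/10, -51/10)
C = (-8, -27)

1. C_x = -8  [C is the reflection of E across A]
2. C_y = -27  [C is the reflection of E across A]
   → C = (-8, -27)
3. B_x = -7/10  [C, E, B are collinear ∩ DB ⟂ CE]
4. B_y = -51/10  [C, E, B are collinear ∩ DB ⟂ CE]
   → B = (-7/10, -51/10)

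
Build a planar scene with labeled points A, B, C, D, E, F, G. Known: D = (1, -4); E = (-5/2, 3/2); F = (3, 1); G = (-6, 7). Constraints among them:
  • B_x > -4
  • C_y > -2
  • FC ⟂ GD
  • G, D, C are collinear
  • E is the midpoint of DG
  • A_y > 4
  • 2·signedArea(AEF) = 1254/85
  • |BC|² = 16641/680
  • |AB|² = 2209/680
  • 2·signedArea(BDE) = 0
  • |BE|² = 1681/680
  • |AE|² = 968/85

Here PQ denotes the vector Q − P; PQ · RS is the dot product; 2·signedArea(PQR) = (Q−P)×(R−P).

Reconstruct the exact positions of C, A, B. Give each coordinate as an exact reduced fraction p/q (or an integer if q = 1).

1. C_x = -117/170  [G, D, C are collinear ∩ FC ⟂ GD]
2. C_y = -229/170  [G, D, C are collinear ∩ FC ⟂ GD]
   → C = (-117/170, -229/170)
3. A_x = -733/170  [line 1/2·x + 11/2·y + -1849/85 = 0 ∩ |AE|² = 968/85]
4. A_y = 739/170  [line 1/2·x + 11/2·y + -1849/85 = 0 ∩ |AE|² = 968/85]
   → A = (-733/170, 739/170)
5. B_x = -1137/340  [line -11/2·x + -7/2·y + -17/2 = 0 ∩ |AB|² = 2209/680]
6. B_y = 961/340  [line -11/2·x + -7/2·y + -17/2 = 0 ∩ |AB|² = 2209/680]
   → B = (-1137/340, 961/340)

A = (-733/170, 739/170)
B = (-1137/340, 961/340)
C = (-117/170, -229/170)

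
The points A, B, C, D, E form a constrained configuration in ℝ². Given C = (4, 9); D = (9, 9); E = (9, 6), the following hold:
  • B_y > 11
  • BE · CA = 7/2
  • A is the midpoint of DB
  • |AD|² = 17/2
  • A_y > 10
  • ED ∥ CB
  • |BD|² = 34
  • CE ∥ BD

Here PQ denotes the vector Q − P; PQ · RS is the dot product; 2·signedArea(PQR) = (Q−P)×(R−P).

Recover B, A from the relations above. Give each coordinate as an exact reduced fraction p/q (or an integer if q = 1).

A = (13/2, 21/2)
B = (4, 12)

1. B_x = 4  [CE ∥ BD ∩ ED ∥ CB]
2. B_y = 12  [CE ∥ BD ∩ ED ∥ CB]
   → B = (4, 12)
3. A_x = 13/2  [A is the midpoint of DB]
4. A_y = 21/2  [A is the midpoint of DB]
   → A = (13/2, 21/2)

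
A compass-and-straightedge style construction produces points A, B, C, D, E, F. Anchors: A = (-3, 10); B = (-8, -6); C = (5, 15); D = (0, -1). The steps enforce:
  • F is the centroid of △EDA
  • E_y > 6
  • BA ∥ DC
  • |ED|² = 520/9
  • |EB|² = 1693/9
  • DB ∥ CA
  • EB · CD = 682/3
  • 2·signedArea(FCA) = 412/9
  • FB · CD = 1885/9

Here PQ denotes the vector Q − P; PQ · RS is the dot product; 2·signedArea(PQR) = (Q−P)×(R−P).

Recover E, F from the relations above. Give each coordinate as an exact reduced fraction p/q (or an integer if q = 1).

1. E_x = -2  [line 5·x + 16·y + -274/3 = 0 ∩ |ED|² = 520/9]
2. E_y = 19/3  [line 5·x + 16·y + -274/3 = 0 ∩ |ED|² = 520/9]
   → E = (-2, 19/3)
3. F_x = -5/3  [F is the centroid of △EDA]
4. F_y = 46/9  [F is the centroid of △EDA]
   → F = (-5/3, 46/9)

E = (-2, 19/3)
F = (-5/3, 46/9)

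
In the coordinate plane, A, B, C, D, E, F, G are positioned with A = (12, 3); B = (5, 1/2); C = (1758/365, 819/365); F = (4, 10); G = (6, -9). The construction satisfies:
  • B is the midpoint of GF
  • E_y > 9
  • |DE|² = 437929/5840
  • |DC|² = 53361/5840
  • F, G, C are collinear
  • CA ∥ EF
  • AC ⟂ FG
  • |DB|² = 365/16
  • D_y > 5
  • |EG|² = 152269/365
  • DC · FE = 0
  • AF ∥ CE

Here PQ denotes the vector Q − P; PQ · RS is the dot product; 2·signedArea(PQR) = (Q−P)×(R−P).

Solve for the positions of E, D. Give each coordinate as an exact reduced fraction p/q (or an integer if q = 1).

D = (9/2, 21/4)
E = (-1162/365, 3374/365)

1. E_x = -1162/365  [CA ∥ EF ∩ AF ∥ CE]
2. E_y = 3374/365  [CA ∥ EF ∩ AF ∥ CE]
   → E = (-1162/365, 3374/365)
3. D_x = 9/2  [line 2622/365·x + 276/365·y + -13248/365 = 0 ∩ |DC|² = 53361/5840]
4. D_y = 21/4  [line 2622/365·x + 276/365·y + -13248/365 = 0 ∩ |DC|² = 53361/5840]
   → D = (9/2, 21/4)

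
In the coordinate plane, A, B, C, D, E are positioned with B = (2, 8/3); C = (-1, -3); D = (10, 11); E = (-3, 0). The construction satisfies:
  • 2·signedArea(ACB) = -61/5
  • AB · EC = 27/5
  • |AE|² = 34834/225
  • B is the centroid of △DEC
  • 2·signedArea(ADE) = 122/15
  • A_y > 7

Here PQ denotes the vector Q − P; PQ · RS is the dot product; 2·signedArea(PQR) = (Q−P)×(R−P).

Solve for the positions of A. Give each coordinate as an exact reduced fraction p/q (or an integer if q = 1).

1. A_x = 34/5  [2·signedArea(ACB) = -61/5 ∩ 2·signedArea(ADE) = 122/15]
2. A_y = 23/3  [2·signedArea(ACB) = -61/5 ∩ 2·signedArea(ADE) = 122/15]
   → A = (34/5, 23/3)

A = (34/5, 23/3)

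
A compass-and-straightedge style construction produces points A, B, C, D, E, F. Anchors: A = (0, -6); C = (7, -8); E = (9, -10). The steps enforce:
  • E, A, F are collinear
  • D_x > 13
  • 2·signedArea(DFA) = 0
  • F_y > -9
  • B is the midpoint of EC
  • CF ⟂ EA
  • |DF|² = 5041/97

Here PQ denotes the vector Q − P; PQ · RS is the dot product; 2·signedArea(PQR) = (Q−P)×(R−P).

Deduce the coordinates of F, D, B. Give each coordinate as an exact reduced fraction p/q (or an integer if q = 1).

B = (8, -9)
D = (1278/97, -1150/97)
F = (639/97, -866/97)

1. F_x = 639/97  [E, A, F are collinear ∩ CF ⟂ EA]
2. F_y = -866/97  [E, A, F are collinear ∩ CF ⟂ EA]
   → F = (639/97, -866/97)
3. D_x = 1278/97  [line -284/97·x + -639/97·y + -3834/97 = 0 ∩ |DF|² = 5041/97]
4. D_y = -1150/97  [line -284/97·x + -639/97·y + -3834/97 = 0 ∩ |DF|² = 5041/97]
   → D = (1278/97, -1150/97)
5. B_x = 8  [B is the midpoint of EC]
6. B_y = -9  [B is the midpoint of EC]
   → B = (8, -9)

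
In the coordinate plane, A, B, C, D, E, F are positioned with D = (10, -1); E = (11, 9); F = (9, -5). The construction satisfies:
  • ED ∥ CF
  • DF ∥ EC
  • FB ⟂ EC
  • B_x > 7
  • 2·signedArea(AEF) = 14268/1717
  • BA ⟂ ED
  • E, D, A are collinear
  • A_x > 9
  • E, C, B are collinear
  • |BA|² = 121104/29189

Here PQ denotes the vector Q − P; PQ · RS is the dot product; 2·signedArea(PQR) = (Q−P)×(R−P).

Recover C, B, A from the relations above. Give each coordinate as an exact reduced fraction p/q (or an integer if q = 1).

A = (16509/1717, -8327/1717)
B = (129/17, -79/17)
C = (10, 5)

1. C_x = 10  [ED ∥ CF ∩ DF ∥ EC]
2. C_y = 5  [ED ∥ CF ∩ DF ∥ EC]
   → C = (10, 5)
3. B_x = 129/17  [E, C, B are collinear ∩ FB ⟂ EC]
4. B_y = -79/17  [E, C, B are collinear ∩ FB ⟂ EC]
   → B = (129/17, -79/17)
5. A_x = 16509/1717  [E, D, A are collinear ∩ BA ⟂ ED]
6. A_y = -8327/1717  [E, D, A are collinear ∩ BA ⟂ ED]
   → A = (16509/1717, -8327/1717)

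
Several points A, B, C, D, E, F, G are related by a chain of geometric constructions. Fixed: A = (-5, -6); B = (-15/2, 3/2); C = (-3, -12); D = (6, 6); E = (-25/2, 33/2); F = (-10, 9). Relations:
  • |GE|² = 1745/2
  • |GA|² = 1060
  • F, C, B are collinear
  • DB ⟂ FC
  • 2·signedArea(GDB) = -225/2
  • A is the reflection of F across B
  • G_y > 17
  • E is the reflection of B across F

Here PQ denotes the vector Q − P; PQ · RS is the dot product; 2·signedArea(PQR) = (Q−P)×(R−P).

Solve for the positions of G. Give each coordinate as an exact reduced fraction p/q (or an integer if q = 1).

1. G_x = 17  [line 9/2·x + -27/2·y + 333/2 = 0 ∩ |GA|² = 1060]
2. G_y = 18  [line 9/2·x + -27/2·y + 333/2 = 0 ∩ |GA|² = 1060]
   → G = (17, 18)

G = (17, 18)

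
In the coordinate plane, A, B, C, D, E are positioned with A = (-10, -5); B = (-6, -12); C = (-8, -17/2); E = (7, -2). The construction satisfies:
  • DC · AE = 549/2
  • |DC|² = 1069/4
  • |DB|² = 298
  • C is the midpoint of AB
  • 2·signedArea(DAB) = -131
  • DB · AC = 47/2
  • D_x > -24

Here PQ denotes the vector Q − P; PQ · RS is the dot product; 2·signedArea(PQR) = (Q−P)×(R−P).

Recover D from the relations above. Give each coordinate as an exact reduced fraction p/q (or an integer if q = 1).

D = (-23, -15)

1. D_x = -23  [DC · AE = 549/2 ∩ DB · AC = 47/2]
2. D_y = -15  [DC · AE = 549/2 ∩ DB · AC = 47/2]
   → D = (-23, -15)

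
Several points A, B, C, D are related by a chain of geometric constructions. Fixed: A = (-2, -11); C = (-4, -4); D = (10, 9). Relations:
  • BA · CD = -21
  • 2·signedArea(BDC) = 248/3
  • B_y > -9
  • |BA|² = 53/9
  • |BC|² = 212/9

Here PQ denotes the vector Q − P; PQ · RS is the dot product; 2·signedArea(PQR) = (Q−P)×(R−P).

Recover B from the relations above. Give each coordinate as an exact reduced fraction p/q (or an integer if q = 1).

1. B_x = -8/3  [2·signedArea(BDC) = 248/3 ∩ BA · CD = -21]
2. B_y = -26/3  [2·signedArea(BDC) = 248/3 ∩ BA · CD = -21]
   → B = (-8/3, -26/3)

B = (-8/3, -26/3)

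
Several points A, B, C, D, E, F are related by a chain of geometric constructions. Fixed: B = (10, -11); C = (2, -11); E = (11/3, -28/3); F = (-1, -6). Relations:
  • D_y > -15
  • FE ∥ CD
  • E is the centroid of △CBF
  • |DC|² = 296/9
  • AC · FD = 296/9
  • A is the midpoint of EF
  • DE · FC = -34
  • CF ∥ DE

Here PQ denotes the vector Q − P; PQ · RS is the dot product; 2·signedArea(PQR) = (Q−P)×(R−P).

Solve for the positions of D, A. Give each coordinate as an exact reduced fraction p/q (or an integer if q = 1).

1. D_x = 20/3  [CF ∥ DE ∩ FE ∥ CD]
2. D_y = -43/3  [CF ∥ DE ∩ FE ∥ CD]
   → D = (20/3, -43/3)
3. A_x = 4/3  [A is the midpoint of EF]
4. A_y = -23/3  [A is the midpoint of EF]
   → A = (4/3, -23/3)

A = (4/3, -23/3)
D = (20/3, -43/3)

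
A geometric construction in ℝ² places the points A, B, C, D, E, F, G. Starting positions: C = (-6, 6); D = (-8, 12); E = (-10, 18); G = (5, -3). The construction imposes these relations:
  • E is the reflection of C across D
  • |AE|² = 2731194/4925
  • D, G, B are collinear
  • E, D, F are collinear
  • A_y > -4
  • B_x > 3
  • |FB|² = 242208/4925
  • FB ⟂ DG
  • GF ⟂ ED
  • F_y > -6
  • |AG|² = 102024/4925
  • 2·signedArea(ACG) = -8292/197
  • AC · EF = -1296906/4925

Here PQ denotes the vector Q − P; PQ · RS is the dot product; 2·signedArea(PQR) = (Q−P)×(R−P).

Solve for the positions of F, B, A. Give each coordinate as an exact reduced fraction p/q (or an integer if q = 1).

A = (443/985, -3057/985)
B = (3053/985, -159/197)
F = (-11/5, -27/5)

1. F_x = -11/5  [E, D, F are collinear ∩ GF ⟂ ED]
2. F_y = -27/5  [E, D, F are collinear ∩ GF ⟂ ED]
   → F = (-11/5, -27/5)
3. B_x = 3053/985  [D, G, B are collinear ∩ FB ⟂ DG]
4. B_y = -159/197  [D, G, B are collinear ∩ FB ⟂ DG]
   → B = (3053/985, -159/197)
5. A_x = 443/985  [AC · EF = -1296906/4925 ∩ 2·signedArea(ACG) = -8292/197]
6. A_y = -3057/985  [AC · EF = -1296906/4925 ∩ 2·signedArea(ACG) = -8292/197]
   → A = (443/985, -3057/985)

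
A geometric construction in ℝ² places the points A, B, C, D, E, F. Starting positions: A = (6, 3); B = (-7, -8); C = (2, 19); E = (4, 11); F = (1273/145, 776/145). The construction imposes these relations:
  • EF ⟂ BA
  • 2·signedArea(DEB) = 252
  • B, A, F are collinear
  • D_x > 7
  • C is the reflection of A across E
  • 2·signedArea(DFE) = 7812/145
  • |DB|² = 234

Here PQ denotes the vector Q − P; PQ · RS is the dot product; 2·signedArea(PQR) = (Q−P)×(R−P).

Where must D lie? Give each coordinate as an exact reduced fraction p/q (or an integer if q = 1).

D = (8, -5)

1. D_x = 8  [2·signedArea(DEB) = 252 ∩ 2·signedArea(DFE) = 7812/145]
2. D_y = -5  [2·signedArea(DEB) = 252 ∩ 2·signedArea(DFE) = 7812/145]
   → D = (8, -5)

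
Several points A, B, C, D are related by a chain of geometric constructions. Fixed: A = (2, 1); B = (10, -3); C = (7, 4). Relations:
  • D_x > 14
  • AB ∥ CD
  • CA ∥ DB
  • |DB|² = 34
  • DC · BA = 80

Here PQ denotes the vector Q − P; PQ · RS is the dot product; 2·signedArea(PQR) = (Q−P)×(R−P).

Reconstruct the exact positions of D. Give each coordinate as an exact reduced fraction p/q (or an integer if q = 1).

1. D_x = 15  [CA ∥ DB ∩ AB ∥ CD]
2. D_y = 0  [CA ∥ DB ∩ AB ∥ CD]
   → D = (15, 0)

D = (15, 0)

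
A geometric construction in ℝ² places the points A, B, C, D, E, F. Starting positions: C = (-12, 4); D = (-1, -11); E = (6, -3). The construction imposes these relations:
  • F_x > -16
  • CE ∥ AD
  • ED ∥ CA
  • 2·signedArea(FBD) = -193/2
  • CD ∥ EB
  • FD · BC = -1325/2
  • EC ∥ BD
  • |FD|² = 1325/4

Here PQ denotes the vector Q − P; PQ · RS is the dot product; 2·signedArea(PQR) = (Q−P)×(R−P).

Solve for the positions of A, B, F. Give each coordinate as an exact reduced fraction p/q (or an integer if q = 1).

A = (-19, -4)
B = (17, -18)
F = (-31/2, 0)

1. A_x = -19  [CE ∥ AD ∩ ED ∥ CA]
2. A_y = -4  [CE ∥ AD ∩ ED ∥ CA]
   → A = (-19, -4)
3. B_x = 17  [EC ∥ BD ∩ CD ∥ EB]
4. B_y = -18  [EC ∥ BD ∩ CD ∥ EB]
   → B = (17, -18)
5. F_x = -31/2  [FD · BC = -1325/2 ∩ 2·signedArea(FBD) = -193/2]
6. F_y = 0  [FD · BC = -1325/2 ∩ 2·signedArea(FBD) = -193/2]
   → F = (-31/2, 0)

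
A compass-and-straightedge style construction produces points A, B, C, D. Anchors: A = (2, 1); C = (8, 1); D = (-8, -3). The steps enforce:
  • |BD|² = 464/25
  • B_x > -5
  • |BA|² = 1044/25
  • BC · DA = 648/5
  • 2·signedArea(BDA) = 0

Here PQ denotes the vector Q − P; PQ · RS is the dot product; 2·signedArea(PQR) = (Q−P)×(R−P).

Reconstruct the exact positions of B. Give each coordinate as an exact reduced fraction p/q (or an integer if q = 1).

1. B_x = -4  [2·signedArea(BDA) = 0 ∩ BC · DA = 648/5]
2. B_y = -7/5  [2·signedArea(BDA) = 0 ∩ BC · DA = 648/5]
   → B = (-4, -7/5)

B = (-4, -7/5)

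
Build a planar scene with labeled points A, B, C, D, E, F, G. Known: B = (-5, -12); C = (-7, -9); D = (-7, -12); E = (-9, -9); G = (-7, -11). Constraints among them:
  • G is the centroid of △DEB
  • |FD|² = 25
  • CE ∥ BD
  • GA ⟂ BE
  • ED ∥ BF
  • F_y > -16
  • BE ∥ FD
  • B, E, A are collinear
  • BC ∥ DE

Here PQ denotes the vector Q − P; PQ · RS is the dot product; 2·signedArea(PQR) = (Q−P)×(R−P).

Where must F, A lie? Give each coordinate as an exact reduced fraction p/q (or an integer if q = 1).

1. F_x = -3  [BE ∥ FD ∩ ED ∥ BF]
2. F_y = -15  [BE ∥ FD ∩ ED ∥ BF]
   → F = (-3, -15)
3. A_x = -169/25  [B, E, A are collinear ∩ GA ⟂ BE]
4. A_y = -267/25  [B, E, A are collinear ∩ GA ⟂ BE]
   → A = (-169/25, -267/25)

A = (-169/25, -267/25)
F = (-3, -15)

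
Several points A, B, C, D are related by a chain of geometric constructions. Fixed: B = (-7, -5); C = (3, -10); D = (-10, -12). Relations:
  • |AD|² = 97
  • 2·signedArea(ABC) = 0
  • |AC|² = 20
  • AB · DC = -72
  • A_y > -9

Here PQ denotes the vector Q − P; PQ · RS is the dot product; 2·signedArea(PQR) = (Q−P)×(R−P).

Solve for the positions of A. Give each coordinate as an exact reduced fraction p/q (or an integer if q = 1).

A = (-1, -8)

1. A_x = -1  [2·signedArea(ABC) = 0 ∩ AB · DC = -72]
2. A_y = -8  [2·signedArea(ABC) = 0 ∩ AB · DC = -72]
   → A = (-1, -8)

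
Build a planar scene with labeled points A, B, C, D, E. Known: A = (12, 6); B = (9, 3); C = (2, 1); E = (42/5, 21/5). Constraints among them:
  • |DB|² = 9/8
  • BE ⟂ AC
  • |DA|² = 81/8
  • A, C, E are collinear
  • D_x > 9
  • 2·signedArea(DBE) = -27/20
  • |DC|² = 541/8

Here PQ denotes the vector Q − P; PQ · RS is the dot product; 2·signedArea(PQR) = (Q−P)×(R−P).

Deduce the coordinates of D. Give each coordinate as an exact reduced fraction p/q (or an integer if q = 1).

1. D_x = 39/4  [line -6/5·x + -3/5·y + 279/20 = 0 ∩ |DC|² = 541/8]
2. D_y = 15/4  [line -6/5·x + -3/5·y + 279/20 = 0 ∩ |DC|² = 541/8]
   → D = (39/4, 15/4)

D = (39/4, 15/4)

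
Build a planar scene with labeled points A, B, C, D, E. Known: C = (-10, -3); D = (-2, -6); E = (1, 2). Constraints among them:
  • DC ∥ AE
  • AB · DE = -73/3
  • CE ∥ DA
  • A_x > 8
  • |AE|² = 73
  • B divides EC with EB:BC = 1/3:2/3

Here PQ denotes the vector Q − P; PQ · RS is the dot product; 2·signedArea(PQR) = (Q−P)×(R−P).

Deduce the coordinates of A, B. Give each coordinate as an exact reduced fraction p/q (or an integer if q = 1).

1. A_x = 9  [DC ∥ AE ∩ CE ∥ DA]
2. A_y = -1  [DC ∥ AE ∩ CE ∥ DA]
   → A = (9, -1)
3. B_x = -8/3  [B divides EC with EB:BC = 1/3:2/3]
4. B_y = 1/3  [B divides EC with EB:BC = 1/3:2/3]
   → B = (-8/3, 1/3)

A = (9, -1)
B = (-8/3, 1/3)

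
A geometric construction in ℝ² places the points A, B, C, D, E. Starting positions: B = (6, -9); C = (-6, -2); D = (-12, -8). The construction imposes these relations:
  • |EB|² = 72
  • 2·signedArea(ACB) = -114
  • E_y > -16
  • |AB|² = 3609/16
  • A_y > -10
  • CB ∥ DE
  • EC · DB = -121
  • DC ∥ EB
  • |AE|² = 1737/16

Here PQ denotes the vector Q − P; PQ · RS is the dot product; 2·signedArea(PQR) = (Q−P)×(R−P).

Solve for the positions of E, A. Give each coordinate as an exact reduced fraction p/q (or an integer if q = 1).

A = (-9, -39/4)
E = (0, -15)

1. E_x = 0  [DC ∥ EB ∩ CB ∥ DE]
2. E_y = -15  [DC ∥ EB ∩ CB ∥ DE]
   → E = (0, -15)
3. A_x = -9  [line 7·x + 12·y + 180 = 0 ∩ |AE|² = 1737/16]
4. A_y = -39/4  [line 7·x + 12·y + 180 = 0 ∩ |AE|² = 1737/16]
   → A = (-9, -39/4)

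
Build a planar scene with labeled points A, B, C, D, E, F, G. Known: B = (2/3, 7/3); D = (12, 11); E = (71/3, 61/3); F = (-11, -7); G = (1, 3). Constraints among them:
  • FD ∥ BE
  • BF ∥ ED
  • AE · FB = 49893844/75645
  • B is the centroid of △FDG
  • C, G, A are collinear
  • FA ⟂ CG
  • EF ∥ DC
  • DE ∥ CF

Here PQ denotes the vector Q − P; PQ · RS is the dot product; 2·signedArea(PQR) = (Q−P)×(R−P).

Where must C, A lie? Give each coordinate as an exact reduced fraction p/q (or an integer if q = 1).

A = (-93267/8405, -57841/8405)
C = (-68/3, -49/3)

1. C_x = -68/3  [DE ∥ CF ∩ EF ∥ DC]
2. C_y = -49/3  [DE ∥ CF ∩ EF ∥ DC]
   → C = (-68/3, -49/3)
3. A_x = -93267/8405  [C, G, A are collinear ∩ FA ⟂ CG]
4. A_y = -57841/8405  [C, G, A are collinear ∩ FA ⟂ CG]
   → A = (-93267/8405, -57841/8405)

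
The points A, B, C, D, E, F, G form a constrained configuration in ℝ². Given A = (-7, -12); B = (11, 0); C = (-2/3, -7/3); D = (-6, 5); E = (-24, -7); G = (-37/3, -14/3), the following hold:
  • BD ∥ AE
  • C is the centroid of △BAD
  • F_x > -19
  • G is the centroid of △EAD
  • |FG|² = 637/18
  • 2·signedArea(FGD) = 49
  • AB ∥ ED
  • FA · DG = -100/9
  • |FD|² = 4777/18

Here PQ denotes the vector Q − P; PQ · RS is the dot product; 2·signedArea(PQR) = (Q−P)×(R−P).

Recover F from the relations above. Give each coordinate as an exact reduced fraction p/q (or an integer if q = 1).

1. F_x = -109/6  [2·signedArea(FGD) = 49 ∩ FA · DG = -100/9]
2. F_y = -35/6  [2·signedArea(FGD) = 49 ∩ FA · DG = -100/9]
   → F = (-109/6, -35/6)

F = (-109/6, -35/6)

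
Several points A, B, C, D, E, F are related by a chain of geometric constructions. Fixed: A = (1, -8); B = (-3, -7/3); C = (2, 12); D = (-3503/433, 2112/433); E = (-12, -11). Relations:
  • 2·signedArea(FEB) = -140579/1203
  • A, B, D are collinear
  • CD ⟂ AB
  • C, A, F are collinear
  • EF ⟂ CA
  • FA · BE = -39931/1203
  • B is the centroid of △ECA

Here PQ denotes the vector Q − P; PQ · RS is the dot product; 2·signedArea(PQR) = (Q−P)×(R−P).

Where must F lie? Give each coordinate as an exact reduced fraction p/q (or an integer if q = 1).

1. F_x = 328/401  [C, A, F are collinear ∩ EF ⟂ CA]
2. F_y = -4668/401  [C, A, F are collinear ∩ EF ⟂ CA]
   → F = (328/401, -4668/401)

F = (328/401, -4668/401)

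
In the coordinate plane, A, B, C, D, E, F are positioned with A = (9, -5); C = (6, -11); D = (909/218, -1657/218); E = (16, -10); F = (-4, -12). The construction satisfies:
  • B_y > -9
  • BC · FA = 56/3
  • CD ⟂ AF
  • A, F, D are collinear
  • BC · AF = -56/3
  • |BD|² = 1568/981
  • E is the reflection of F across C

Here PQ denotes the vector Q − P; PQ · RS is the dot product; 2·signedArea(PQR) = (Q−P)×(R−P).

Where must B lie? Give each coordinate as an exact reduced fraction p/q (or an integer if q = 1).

B = (1999/654, -5363/654)

1. B_x = 1999/654  [line 13·x + 7·y + 53/3 = 0 ∩ |BD|² = 1568/981]
2. B_y = -5363/654  [line 13·x + 7·y + 53/3 = 0 ∩ |BD|² = 1568/981]
   → B = (1999/654, -5363/654)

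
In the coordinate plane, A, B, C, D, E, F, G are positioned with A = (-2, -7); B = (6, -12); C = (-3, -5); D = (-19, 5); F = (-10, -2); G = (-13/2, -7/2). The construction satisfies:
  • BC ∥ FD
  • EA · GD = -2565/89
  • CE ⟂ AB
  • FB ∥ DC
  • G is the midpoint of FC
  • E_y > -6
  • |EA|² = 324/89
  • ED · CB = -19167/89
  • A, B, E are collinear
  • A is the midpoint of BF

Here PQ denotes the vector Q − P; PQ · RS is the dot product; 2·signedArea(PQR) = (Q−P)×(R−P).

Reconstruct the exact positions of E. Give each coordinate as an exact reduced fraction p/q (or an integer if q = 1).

E = (-322/89, -533/89)

1. E_x = -322/89  [A, B, E are collinear ∩ CE ⟂ AB]
2. E_y = -533/89  [A, B, E are collinear ∩ CE ⟂ AB]
   → E = (-322/89, -533/89)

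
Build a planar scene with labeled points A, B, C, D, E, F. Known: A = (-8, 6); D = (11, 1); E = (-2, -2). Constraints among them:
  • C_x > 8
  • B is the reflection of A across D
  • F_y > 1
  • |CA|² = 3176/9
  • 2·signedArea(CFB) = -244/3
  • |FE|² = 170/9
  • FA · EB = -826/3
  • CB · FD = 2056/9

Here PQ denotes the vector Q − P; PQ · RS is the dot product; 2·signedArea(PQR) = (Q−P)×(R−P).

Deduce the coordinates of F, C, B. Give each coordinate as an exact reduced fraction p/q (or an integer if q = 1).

B = (30, -4)
C = (26/3, -8/3)
F = (1/3, 5/3)

1. B_x = 30  [B is the reflection of A across D]
2. B_y = -4  [B is the reflection of A across D]
   → B = (30, -4)
3. F_x = 1/3  [line -32·x + 2·y + 22/3 = 0 ∩ |FE|² = 170/9]
4. F_y = 5/3  [line -32·x + 2·y + 22/3 = 0 ∩ |FE|² = 170/9]
   → F = (1/3, 5/3)
5. C_x = 26/3  [CB · FD = 2056/9 ∩ 2·signedArea(CFB) = -244/3]
6. C_y = -8/3  [CB · FD = 2056/9 ∩ 2·signedArea(CFB) = -244/3]
   → C = (26/3, -8/3)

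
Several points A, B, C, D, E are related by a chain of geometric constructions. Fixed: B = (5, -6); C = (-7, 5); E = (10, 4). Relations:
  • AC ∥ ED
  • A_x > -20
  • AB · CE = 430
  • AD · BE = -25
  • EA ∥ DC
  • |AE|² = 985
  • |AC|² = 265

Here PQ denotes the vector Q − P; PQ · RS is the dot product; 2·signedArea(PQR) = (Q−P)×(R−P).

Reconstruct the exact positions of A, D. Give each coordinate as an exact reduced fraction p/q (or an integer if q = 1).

A = (-19, 16)
D = (22, -7)

1. A_x = -19  [line -17·x + 1·y + -339 = 0 ∩ |AE|² = 985]
2. A_y = 16  [line -17·x + 1·y + -339 = 0 ∩ |AE|² = 985]
   → A = (-19, 16)
3. D_x = 22  [AD · BE = -25 ∩ EA ∥ DC]
4. D_y = -7  [AD · BE = -25 ∩ EA ∥ DC]
   → D = (22, -7)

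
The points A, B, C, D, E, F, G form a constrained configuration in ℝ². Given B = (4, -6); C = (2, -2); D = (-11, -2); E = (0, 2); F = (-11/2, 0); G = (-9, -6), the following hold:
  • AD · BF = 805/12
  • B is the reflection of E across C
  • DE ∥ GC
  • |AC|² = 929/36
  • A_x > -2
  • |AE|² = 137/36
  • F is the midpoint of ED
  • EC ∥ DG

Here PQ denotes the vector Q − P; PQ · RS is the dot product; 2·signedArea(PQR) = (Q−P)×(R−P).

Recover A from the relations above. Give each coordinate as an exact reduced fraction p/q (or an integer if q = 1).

A = (-11/6, 4/3)

1. A_x = -11/6  [line 19/2·x + -6·y + 305/12 = 0 ∩ |AC|² = 929/36]
2. A_y = 4/3  [line 19/2·x + -6·y + 305/12 = 0 ∩ |AC|² = 929/36]
   → A = (-11/6, 4/3)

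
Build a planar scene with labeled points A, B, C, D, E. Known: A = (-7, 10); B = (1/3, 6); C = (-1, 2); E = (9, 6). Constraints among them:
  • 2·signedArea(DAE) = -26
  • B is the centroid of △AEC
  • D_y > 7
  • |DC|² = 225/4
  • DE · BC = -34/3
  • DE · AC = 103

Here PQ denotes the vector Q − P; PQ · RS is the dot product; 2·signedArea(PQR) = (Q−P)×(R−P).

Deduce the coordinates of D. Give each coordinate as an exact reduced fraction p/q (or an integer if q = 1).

D = (-11/2, 8)

1. D_x = -11/2  [DE · BC = -34/3 ∩ DE · AC = 103]
2. D_y = 8  [DE · BC = -34/3 ∩ DE · AC = 103]
   → D = (-11/2, 8)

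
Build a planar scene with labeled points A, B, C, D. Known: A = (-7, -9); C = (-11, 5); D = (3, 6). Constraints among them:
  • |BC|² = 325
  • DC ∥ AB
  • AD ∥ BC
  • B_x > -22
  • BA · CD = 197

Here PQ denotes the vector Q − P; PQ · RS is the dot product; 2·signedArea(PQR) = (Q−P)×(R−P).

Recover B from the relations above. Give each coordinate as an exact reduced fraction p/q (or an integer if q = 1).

B = (-21, -10)

1. B_x = -21  [AD ∥ BC ∩ DC ∥ AB]
2. B_y = -10  [AD ∥ BC ∩ DC ∥ AB]
   → B = (-21, -10)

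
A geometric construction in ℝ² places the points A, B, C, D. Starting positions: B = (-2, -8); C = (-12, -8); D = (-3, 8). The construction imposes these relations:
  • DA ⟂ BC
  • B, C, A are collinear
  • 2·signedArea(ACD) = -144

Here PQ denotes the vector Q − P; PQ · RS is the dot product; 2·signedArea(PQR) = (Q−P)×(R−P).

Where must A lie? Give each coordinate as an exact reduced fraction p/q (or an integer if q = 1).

A = (-3, -8)

1. A_x = -3  [B, C, A are collinear ∩ DA ⟂ BC]
2. A_y = -8  [B, C, A are collinear ∩ DA ⟂ BC]
   → A = (-3, -8)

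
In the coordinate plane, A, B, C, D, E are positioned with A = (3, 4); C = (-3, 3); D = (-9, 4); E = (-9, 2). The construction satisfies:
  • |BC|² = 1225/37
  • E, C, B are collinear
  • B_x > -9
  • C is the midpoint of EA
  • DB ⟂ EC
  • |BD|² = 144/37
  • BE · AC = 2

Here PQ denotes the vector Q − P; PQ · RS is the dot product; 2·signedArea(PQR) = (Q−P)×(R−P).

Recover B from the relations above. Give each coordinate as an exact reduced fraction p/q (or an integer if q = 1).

1. B_x = -321/37  [E, C, B are collinear ∩ DB ⟂ EC]
2. B_y = 76/37  [E, C, B are collinear ∩ DB ⟂ EC]
   → B = (-321/37, 76/37)

B = (-321/37, 76/37)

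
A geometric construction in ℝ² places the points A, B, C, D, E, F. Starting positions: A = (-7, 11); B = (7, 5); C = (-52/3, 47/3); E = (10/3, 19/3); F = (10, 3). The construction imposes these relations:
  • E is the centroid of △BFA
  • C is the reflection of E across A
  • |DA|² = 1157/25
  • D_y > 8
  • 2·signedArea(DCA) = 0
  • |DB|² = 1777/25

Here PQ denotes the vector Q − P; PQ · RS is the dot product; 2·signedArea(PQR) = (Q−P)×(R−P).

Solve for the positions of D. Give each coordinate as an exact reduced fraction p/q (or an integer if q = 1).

1. D_x = -4/5  [line 14/3·x + 31/3·y + -81 = 0 ∩ |DB|² = 1777/25]
2. D_y = 41/5  [line 14/3·x + 31/3·y + -81 = 0 ∩ |DB|² = 1777/25]
   → D = (-4/5, 41/5)

D = (-4/5, 41/5)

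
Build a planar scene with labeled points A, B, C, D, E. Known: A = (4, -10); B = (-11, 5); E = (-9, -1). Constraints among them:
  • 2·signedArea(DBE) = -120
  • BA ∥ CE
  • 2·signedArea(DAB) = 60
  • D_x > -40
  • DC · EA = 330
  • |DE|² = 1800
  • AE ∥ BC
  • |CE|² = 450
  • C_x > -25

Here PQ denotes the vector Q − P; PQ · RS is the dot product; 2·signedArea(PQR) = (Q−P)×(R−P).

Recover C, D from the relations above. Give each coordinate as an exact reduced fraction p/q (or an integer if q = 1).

1. C_x = -24  [BA ∥ CE ∩ AE ∥ BC]
2. C_y = 14  [BA ∥ CE ∩ AE ∥ BC]
   → C = (-24, 14)
3. D_x = -39  [DC · EA = 330 ∩ 2·signedArea(DAB) = 60]
4. D_y = 29  [DC · EA = 330 ∩ 2·signedArea(DAB) = 60]
   → D = (-39, 29)

C = (-24, 14)
D = (-39, 29)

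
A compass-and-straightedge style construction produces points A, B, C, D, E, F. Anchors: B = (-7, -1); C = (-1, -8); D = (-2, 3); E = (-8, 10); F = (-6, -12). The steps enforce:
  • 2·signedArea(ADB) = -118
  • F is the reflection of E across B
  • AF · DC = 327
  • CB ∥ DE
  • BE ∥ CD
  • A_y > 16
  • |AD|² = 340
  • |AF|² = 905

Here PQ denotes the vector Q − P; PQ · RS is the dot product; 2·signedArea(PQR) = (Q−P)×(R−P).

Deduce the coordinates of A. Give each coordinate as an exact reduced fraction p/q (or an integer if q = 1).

A = (-14, 17)

1. A_x = -14  [2·signedArea(ADB) = -118 ∩ AF · DC = 327]
2. A_y = 17  [2·signedArea(ADB) = -118 ∩ AF · DC = 327]
   → A = (-14, 17)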